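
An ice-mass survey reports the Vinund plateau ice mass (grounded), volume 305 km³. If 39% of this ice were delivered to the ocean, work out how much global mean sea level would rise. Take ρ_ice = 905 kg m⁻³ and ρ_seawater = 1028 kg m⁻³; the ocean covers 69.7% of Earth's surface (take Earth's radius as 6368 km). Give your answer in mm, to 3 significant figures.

Vinund: 0.39 × 305 km³ × (905/1028) = 104.7 km³ of water.
Spread over 3.55×10^14 m² of ocean, Δh = 1.047×10^11 / 3.55×10^14 = 2.95×10^-4 m = 0.295 mm.

≈ 0.295 mm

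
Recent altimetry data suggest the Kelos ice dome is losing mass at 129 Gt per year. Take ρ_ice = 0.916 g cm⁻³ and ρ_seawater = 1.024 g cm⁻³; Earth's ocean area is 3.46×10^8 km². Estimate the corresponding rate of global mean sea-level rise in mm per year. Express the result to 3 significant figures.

ρ_w = 1.024 g cm⁻³ = 1024 kg m⁻³. Annual water volume added = 129 Gt / ρ_w = 1.290×10^14 kg / 1024 kg m⁻³ = 1.260×10^11 m³.
Δh per year = 1.260×10^11 / 3.46×10^14 = 3.64×10^-4 m = 0.364 mm.

≈ 0.364 mm/yr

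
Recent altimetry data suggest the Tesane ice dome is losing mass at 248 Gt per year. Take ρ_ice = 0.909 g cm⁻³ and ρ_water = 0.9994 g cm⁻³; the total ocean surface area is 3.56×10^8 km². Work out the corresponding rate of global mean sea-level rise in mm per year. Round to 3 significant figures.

ρ_w = 0.9994 g cm⁻³ = 999.4 kg m⁻³. Annual water volume added = 248 Gt / ρ_w = 2.480×10^14 kg / 999.4 kg m⁻³ = 2.481×10^11 m³.
Δh per year = 2.481×10^11 / 3.56×10^14 = 6.97×10^-4 m = 0.697 mm.

≈ 0.697 mm/yr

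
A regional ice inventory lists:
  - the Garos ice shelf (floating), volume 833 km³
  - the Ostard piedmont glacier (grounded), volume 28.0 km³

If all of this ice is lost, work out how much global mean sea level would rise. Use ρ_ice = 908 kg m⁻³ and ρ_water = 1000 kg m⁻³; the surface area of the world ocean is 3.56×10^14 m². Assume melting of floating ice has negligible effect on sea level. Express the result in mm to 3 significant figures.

The Garos ice shelf is floating and already displaces its own weight of water, so its melt adds essentially nothing to sea level.
Ostard: 28.0 km³ × (908/1000) = 25.42 km³ of water.
Total added water ≈ 2.542×10^10 m³ over 3.56×10^14 m² → Δh = 7.14×10^-5 m = 0.0714 mm.

≈ 0.0714 mm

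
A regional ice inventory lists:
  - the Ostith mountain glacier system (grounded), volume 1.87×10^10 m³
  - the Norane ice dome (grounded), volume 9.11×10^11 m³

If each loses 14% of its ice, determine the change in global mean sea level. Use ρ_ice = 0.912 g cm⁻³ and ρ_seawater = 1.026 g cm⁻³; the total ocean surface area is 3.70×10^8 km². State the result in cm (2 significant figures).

≈ 0.031 cm

Ostith: 0.14 × 1.87×10^10 m³ × (912/1026) = 2.327×10^9 m³ of water.
Norane: 0.14 × 9.11×10^11 m³ × (912/1026) = 1.134×10^11 m³ of water.
Total added water ≈ 1.157×10^11 m³ over 3.70×10^14 m² → Δh = 3.13×10^-4 m = 0.031 cm.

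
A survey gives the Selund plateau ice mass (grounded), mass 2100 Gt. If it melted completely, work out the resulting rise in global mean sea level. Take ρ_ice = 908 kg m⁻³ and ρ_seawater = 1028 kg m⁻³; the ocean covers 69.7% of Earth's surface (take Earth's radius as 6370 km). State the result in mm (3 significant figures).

≈ 5.75 mm

Selund: 2100 Gt = 2.100×10^15 kg; dividing by ρ_w = 1028 kg m⁻³ gives 2.043×10^12 m³ of water.
Spread over 3.55×10^14 m² of ocean, Δh = 2.043×10^12 / 3.55×10^14 = 5.75×10^-3 m = 5.75 mm.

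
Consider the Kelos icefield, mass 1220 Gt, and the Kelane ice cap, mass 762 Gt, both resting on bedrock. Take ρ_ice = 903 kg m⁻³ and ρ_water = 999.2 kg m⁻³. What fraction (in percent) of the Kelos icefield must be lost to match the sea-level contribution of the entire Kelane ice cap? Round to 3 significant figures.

≈ 62.5 %

Equal sea-level rise means equal mass of meltwater, i.e. equal mass of ice lost.
Ice mass of Kelane: 7.620×10^14 kg; ice mass of Kelos: 1.220×10^15 kg.
Fraction required = 7.620×10^14 / 1.220×10^15 = 0.625 → 62.5 %.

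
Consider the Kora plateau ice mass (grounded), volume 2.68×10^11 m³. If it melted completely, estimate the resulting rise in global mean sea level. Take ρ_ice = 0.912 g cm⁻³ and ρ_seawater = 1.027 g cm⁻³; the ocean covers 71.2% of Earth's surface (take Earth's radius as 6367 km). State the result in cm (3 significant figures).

Kora: 2.68×10^11 m³ × (912/1027) = 2.380×10^11 m³ of water.
Spread over 3.63×10^14 m² of ocean, Δh = 2.380×10^11 / 3.63×10^14 = 6.56×10^-4 m = 0.0656 cm.

≈ 0.0656 cm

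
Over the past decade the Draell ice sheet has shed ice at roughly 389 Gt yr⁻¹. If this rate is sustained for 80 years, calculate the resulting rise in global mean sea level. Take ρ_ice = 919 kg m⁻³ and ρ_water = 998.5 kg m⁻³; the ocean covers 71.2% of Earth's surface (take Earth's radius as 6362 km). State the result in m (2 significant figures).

Total mass lost = 389 Gt/yr × 80 yr = 3.112×10^4 Gt = 3.112×10^16 kg.
ρ_w = 998.5 kg m⁻³, so water volume = 3.112×10^16 / 998.5 = 3.117×10^13 m³.
Δh = 3.117×10^13 / 3.62×10^14 = 0.0861 m.

≈ 0.086 m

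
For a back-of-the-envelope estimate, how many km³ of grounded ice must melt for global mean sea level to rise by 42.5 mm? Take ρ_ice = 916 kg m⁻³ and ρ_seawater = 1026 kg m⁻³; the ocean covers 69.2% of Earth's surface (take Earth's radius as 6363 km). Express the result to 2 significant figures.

Required water volume = Δh × A = 0.0425 m × 3.52×10^14 m² = 1.496×10^13 m³ = 1.496×10^4 km³.
Ice volume = water volume × ρ_w/ρ_ice = 1.496×10^4 × 1026/916 = 1.7×10^4 km³.

≈ 1.7×10^4 km³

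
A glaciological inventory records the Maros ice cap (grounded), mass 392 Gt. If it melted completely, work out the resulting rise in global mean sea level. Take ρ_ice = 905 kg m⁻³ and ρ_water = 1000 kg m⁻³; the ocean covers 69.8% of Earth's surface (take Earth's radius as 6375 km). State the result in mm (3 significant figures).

≈ 1.10 mm

Maros: 392 Gt = 3.920×10^14 kg; dividing by ρ_w = 1000 kg m⁻³ gives 3.920×10^11 m³ of water.
Spread over 3.56×10^14 m² of ocean, Δh = 3.920×10^11 / 3.56×10^14 = 1.10×10^-3 m = 1.10 mm.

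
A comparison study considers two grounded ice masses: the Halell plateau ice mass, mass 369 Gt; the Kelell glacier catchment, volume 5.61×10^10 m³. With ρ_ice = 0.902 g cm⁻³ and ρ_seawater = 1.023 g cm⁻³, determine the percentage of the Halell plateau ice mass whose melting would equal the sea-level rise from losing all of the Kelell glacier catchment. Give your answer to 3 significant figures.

≈ 13.7 %

Equal sea-level rise means equal mass of meltwater, i.e. equal mass of ice lost.
Ice mass of Kelell: 5.060×10^13 kg; ice mass of Halell: 3.690×10^14 kg.
Fraction required = 5.060×10^13 / 3.690×10^14 = 0.137 → 13.7 %.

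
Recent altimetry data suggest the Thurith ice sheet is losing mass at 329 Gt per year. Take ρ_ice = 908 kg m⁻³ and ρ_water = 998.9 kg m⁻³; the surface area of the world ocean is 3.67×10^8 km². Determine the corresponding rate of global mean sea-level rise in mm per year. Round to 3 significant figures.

ρ_w = 998.9 kg m⁻³. Annual water volume added = 329 Gt / ρ_w = 3.290×10^14 kg / 998.9 kg m⁻³ = 3.294×10^11 m³.
Δh per year = 3.294×10^11 / 3.67×10^14 = 8.97×10^-4 m = 0.897 mm.

≈ 0.897 mm/yr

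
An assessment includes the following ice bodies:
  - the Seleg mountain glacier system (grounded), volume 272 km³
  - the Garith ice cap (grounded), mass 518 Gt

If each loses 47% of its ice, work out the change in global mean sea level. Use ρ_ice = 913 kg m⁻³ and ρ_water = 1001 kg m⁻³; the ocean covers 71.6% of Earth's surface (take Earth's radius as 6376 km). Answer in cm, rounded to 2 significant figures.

Seleg: 0.47 × 272 km³ × (913/1001) = 116.6 km³ of water.
Garith: 0.47 × 518 Gt = 2.435×10^14 kg; dividing by ρ_w = 1001 kg m⁻³ gives 2.432×10^11 m³ of water.
Total added water ≈ 3.598×10^11 m³ over 3.66×10^14 m² → Δh = 9.84×10^-4 m = 0.098 cm.

≈ 0.098 cm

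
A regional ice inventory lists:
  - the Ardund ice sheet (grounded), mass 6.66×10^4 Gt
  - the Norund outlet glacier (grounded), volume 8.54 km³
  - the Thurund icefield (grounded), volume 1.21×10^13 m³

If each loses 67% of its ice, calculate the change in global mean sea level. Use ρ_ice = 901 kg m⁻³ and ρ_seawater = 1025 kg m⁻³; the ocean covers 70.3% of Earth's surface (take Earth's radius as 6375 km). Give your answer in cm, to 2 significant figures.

≈ 14 cm

Ardund: 0.67 × 6.66×10^4 Gt = 4.462×10^16 kg; dividing by ρ_w = 1025 kg m⁻³ gives 4.353×10^13 m³ of water.
Norund: 0.67 × 8.54 km³ × (901/1025) = 5.030 km³ of water.
Thurund: 0.67 × 1.21×10^13 m³ × (901/1025) = 7.126×10^12 m³ of water.
Total added water ≈ 5.066×10^13 m³ over 3.59×10^14 m² → Δh = 0.141 m = 14 cm.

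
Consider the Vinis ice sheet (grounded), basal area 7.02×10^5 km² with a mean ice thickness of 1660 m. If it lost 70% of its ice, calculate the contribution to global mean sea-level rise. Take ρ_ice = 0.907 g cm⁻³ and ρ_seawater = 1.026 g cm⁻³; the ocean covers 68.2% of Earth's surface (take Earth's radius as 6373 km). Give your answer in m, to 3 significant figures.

Vinis: ice volume = 7.02×10^5 km² × 1660 m = 1.165×10^6 km³; 0.7 × 1.165×10^6 × (907/1026) = 7.211×10^5 km³ of water.
Spread over 3.48×10^14 m² of ocean, Δh = 7.211×10^14 / 3.48×10^14 = 2.07 m.

≈ 2.07 m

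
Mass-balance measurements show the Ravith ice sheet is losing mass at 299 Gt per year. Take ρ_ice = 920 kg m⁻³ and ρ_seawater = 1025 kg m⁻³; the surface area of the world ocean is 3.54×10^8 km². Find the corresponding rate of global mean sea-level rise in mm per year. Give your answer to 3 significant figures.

ρ_w = 1025 kg m⁻³. Annual water volume added = 299 Gt / ρ_w = 2.990×10^14 kg / 1025 kg m⁻³ = 2.917×10^11 m³.
Δh per year = 2.917×10^11 / 3.54×10^14 = 8.24×10^-4 m = 0.824 mm.

≈ 0.824 mm/yr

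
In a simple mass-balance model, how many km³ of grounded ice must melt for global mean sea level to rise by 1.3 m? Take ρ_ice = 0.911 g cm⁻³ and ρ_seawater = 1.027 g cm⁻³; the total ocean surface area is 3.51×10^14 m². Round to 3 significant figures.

Required water volume = Δh × A = 1.3 m × 3.51×10^14 m² = 4.563×10^14 m³ = 4.563×10^5 km³.
Ice volume = water volume × ρ_w/ρ_ice = 4.563×10^5 × 1027/911 = 5.14×10^5 km³.

≈ 5.14×10^5 km³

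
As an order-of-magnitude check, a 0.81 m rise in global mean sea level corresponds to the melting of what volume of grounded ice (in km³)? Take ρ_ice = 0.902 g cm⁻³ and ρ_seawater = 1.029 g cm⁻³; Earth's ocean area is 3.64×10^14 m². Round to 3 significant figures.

≈ 3.36×10^5 km³

Required water volume = Δh × A = 0.81 m × 3.64×10^14 m² = 2.948×10^14 m³ = 2.948×10^5 km³.
Ice volume = water volume × ρ_w/ρ_ice = 2.948×10^5 × 1029/902 = 3.36×10^5 km³.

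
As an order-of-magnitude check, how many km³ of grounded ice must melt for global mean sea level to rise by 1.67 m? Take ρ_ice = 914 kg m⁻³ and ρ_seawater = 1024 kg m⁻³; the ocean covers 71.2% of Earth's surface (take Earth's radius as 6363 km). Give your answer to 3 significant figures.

≈ 6.78×10^5 km³

Required water volume = Δh × A = 1.67 m × 3.62×10^14 m² = 6.050×10^14 m³ = 6.050×10^5 km³.
Ice volume = water volume × ρ_w/ρ_ice = 6.050×10^5 × 1024/914 = 6.78×10^5 km³.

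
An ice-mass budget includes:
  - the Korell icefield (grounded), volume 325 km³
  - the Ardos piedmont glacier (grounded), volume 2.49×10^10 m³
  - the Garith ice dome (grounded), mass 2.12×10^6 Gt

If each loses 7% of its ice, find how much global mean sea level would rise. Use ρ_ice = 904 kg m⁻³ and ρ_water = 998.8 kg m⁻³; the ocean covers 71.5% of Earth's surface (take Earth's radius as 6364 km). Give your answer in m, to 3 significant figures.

≈ 0.408 m

Korell: 0.07 × 325 km³ × (904/998.8) = 20.59 km³ of water.
Ardos: 0.07 × 2.49×10^10 m³ × (904/998.8) = 1.578×10^9 m³ of water.
Garith: 0.07 × 2.12×10^6 Gt = 1.484×10^17 kg; dividing by ρ_w = 998.8 kg m⁻³ gives 1.486×10^14 m³ of water.
Total added water ≈ 1.486×10^14 m³ over 3.64×10^14 m² → Δh = 0.408 m.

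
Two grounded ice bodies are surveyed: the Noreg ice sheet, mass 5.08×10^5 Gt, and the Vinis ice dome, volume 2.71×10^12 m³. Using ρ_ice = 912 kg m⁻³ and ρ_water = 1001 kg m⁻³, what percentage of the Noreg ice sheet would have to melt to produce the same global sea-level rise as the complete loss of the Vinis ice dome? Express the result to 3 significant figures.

≈ 0.487 %

Equal sea-level rise means equal mass of meltwater, i.e. equal mass of ice lost.
Ice mass of Vinis: 2.472×10^15 kg; ice mass of Noreg: 5.080×10^17 kg.
Fraction required = 2.472×10^15 / 5.080×10^17 = 4.87×10^-3 → 0.487 %.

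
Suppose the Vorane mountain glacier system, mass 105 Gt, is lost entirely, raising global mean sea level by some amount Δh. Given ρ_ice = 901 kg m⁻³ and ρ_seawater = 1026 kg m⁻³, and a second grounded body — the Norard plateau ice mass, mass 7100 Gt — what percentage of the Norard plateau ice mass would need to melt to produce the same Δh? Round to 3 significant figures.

Equal sea-level rise means equal mass of meltwater, i.e. equal mass of ice lost.
Ice mass of Vorane: 1.050×10^14 kg; ice mass of Norard: 7.100×10^15 kg.
Fraction required = 1.050×10^14 / 7.100×10^15 = 0.0148 → 1.48 %.

≈ 1.48 %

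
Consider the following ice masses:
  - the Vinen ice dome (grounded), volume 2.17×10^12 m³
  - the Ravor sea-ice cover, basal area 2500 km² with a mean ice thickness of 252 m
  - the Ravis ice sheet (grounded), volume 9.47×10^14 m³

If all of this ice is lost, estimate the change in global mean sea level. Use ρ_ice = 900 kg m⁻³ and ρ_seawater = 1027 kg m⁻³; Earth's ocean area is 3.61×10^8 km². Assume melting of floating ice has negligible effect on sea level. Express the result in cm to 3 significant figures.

≈ 230 cm

Vinen: 2.17×10^12 m³ × (900/1027) = 1.902×10^12 m³ of water.
The Ravor sea-ice cover is floating and already displaces its own weight of water, so its melt adds essentially nothing to sea level.
Ravis: 9.47×10^14 m³ × (900/1027) = 8.299×10^14 m³ of water.
Total added water ≈ 8.318×10^14 m³ over 3.61×10^14 m² → Δh = 2.30 m = 230 cm.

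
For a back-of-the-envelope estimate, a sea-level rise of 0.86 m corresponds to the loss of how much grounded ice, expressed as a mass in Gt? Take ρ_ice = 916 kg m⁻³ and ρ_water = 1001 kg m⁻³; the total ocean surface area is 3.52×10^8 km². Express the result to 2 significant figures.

≈ 3.0×10^5 Gt

Required water volume = Δh × A = 0.86 m × 3.52×10^14 m² = 3.027×10^14 m³.
ρ_w = 1001 kg m⁻³, so the mass of water = 3.027×10^14 m³ × 1001 kg m⁻³ = 3.030×10^17 kg = 3.0×10^5 Gt (and the same mass of ice, by conservation).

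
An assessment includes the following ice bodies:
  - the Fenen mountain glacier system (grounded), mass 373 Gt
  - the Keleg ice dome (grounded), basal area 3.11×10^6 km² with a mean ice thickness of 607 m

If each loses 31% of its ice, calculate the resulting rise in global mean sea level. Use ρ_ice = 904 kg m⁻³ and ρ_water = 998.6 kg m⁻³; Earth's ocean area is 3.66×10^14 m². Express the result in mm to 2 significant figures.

≈ 1400 mm

Fenen: 0.31 × 373 Gt = 1.156×10^14 kg; dividing by ρ_w = 998.6 kg m⁻³ gives 1.158×10^11 m³ of water.
Keleg: ice volume = 3.11×10^6 km² × 607 m = 1.888×10^6 km³; 0.31 × 1.888×10^6 × (904/998.6) = 5.298×10^5 km³ of water.
Total added water ≈ 5.299×10^14 m³ over 3.66×10^14 m² → Δh = 1.45 m = 1400 mm.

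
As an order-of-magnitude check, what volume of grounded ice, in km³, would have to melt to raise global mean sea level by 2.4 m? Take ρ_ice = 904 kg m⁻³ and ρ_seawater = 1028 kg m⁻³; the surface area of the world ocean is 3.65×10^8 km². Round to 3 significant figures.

Required water volume = Δh × A = 2.4 m × 3.65×10^14 m² = 8.760×10^14 m³ = 8.760×10^5 km³.
Ice volume = water volume × ρ_w/ρ_ice = 8.760×10^5 × 1028/904 = 9.96×10^5 km³.

≈ 9.96×10^5 km³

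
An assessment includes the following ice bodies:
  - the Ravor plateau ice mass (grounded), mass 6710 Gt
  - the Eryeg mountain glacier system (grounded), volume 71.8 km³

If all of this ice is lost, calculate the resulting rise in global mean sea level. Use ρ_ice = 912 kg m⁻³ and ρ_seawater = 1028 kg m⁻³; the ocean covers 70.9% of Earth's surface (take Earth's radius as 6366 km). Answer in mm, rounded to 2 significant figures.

≈ 18 mm

Ravor: 6710 Gt = 6.710×10^15 kg; dividing by ρ_w = 1028 kg m⁻³ gives 6.527×10^12 m³ of water.
Eryeg: 71.8 km³ × (912/1028) = 63.70 km³ of water.
Total added water ≈ 6.591×10^12 m³ over 3.61×10^14 m² → Δh = 0.0183 m = 18 mm.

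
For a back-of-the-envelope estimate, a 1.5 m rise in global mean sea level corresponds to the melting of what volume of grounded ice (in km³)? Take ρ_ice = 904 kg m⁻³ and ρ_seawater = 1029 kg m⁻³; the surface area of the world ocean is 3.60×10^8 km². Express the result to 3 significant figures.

Required water volume = Δh × A = 1.5 m × 3.60×10^14 m² = 5.400×10^14 m³ = 5.400×10^5 km³.
Ice volume = water volume × ρ_w/ρ_ice = 5.400×10^5 × 1029/904 = 6.15×10^5 km³.

≈ 6.15×10^5 km³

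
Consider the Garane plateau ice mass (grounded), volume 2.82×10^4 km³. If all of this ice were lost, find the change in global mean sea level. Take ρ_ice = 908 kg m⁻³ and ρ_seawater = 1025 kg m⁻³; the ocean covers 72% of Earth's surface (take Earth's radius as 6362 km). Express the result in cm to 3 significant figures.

≈ 6.82 cm

Garane: 2.82×10^4 km³ × (908/1025) = 2.498×10^4 km³ of water.
Spread over 3.66×10^14 m² of ocean, Δh = 2.498×10^13 / 3.66×10^14 = 0.0682 m = 6.82 cm.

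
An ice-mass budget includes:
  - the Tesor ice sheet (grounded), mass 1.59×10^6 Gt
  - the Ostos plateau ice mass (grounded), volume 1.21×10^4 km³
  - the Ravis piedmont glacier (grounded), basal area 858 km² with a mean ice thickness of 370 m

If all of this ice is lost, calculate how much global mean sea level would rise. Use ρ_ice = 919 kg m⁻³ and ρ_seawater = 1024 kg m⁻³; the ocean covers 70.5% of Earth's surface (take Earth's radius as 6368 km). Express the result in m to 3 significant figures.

Tesor: 1.59×10^6 Gt = 1.590×10^18 kg; dividing by ρ_w = 1024 kg m⁻³ gives 1.553×10^15 m³ of water.
Ostos: 1.21×10^4 km³ × (919/1024) = 1.086×10^4 km³ of water.
Ravis: ice volume = 858 km² × 370 m = 317.5 km³; 317.5 × (919/1024) = 284.9 km³ of water.
Total added water ≈ 1.564×10^15 m³ over 3.59×10^14 m² → Δh = 4.35 m.

≈ 4.35 m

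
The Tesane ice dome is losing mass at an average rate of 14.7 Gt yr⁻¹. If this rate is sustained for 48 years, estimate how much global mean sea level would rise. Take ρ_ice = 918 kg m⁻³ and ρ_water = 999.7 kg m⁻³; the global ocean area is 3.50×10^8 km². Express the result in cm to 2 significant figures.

≈ 0.20 cm

Total mass lost = 14.7 Gt/yr × 48 yr = 705.6 Gt = 7.056×10^14 kg.
ρ_w = 999.7 kg m⁻³, so water volume = 7.056×10^14 / 999.7 = 7.058×10^11 m³.
Δh = 7.058×10^11 / 3.50×10^14 = 2.02×10^-3 m = 0.20 cm.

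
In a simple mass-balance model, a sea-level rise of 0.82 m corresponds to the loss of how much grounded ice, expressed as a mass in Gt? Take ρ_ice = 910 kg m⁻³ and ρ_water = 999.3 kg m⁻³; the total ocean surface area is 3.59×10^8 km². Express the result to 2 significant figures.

Required water volume = Δh × A = 0.82 m × 3.59×10^14 m² = 2.944×10^14 m³.
ρ_w = 999.3 kg m⁻³, so the mass of water = 2.944×10^14 m³ × 999.3 kg m⁻³ = 2.942×10^17 kg = 2.9×10^5 Gt (and the same mass of ice, by conservation).

≈ 2.9×10^5 Gt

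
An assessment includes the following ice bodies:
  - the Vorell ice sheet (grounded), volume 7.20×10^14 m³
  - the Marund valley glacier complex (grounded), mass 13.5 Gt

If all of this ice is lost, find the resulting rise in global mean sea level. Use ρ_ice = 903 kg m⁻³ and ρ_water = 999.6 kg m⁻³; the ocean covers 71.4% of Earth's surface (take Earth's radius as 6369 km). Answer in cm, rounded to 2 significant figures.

Vorell: 7.20×10^14 m³ × (903/999.6) = 6.504×10^14 m³ of water.
Marund: 13.5 Gt = 1.350×10^13 kg; dividing by ρ_w = 999.6 kg m⁻³ gives 1.351×10^10 m³ of water.
Total added water ≈ 6.504×10^14 m³ over 3.64×10^14 m² → Δh = 1.79 m = 180 cm.

≈ 180 cm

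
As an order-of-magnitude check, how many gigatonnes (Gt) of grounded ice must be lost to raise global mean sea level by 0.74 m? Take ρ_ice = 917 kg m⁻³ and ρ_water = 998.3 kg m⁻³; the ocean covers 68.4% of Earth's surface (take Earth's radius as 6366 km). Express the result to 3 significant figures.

Required water volume = Δh × A = 0.74 m × 3.48×10^14 m² = 2.578×10^14 m³.
ρ_w = 998.3 kg m⁻³, so the mass of water = 2.578×10^14 m³ × 998.3 kg m⁻³ = 2.573×10^17 kg = 2.57×10^5 Gt (and the same mass of ice, by conservation).

≈ 2.57×10^5 Gt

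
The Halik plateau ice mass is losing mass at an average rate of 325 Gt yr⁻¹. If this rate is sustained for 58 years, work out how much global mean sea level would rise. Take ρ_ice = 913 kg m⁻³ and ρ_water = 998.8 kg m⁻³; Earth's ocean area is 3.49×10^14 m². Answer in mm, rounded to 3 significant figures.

Total mass lost = 325 Gt/yr × 58 yr = 1.885×10^4 Gt = 1.885×10^16 kg.
ρ_w = 998.8 kg m⁻³, so water volume = 1.885×10^16 / 998.8 = 1.887×10^13 m³.
Δh = 1.887×10^13 / 3.49×10^14 = 0.0541 m = 54.1 mm.

≈ 54.1 mm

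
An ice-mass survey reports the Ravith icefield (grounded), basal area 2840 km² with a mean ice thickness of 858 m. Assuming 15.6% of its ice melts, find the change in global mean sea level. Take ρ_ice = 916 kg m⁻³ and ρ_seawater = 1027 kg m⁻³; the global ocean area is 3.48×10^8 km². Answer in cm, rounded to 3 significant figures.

Ravith: ice volume = 2840 km² × 858 m = 2437 km³; 0.156 × 2437 × (916/1027) = 339.0 km³ of water.
Spread over 3.48×10^14 m² of ocean, Δh = 3.390×10^11 / 3.48×10^14 = 9.74×10^-4 m = 0.0974 cm.

≈ 0.0974 cm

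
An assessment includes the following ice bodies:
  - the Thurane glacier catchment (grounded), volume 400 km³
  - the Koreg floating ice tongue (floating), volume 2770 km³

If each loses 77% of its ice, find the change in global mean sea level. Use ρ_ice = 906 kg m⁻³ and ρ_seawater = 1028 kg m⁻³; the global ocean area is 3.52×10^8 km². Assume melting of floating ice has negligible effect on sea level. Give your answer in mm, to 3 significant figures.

Thurane: 0.77 × 400 km³ × (906/1028) = 271.4 km³ of water.
The Koreg floating ice tongue is floating and already displaces its own weight of water, so its melt adds essentially nothing to sea level.
Total added water ≈ 2.714×10^11 m³ over 3.52×10^14 m² → Δh = 7.71×10^-4 m = 0.771 mm.

≈ 0.771 mm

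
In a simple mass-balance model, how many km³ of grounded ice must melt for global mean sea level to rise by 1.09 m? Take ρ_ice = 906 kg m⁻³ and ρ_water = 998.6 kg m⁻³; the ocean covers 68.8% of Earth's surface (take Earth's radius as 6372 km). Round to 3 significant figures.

Required water volume = Δh × A = 1.09 m × 3.51×10^14 m² = 3.826×10^14 m³ = 3.826×10^5 km³.
Ice volume = water volume × ρ_w/ρ_ice = 3.826×10^5 × 998.6/906 = 4.22×10^5 km³.

≈ 4.22×10^5 km³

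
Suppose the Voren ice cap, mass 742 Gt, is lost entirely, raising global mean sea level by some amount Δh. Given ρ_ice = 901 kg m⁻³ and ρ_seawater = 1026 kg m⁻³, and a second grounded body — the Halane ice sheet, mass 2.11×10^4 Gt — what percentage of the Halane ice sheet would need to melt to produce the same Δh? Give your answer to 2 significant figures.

Equal sea-level rise means equal mass of meltwater, i.e. equal mass of ice lost.
Ice mass of Voren: 7.420×10^14 kg; ice mass of Halane: 2.110×10^16 kg.
Fraction required = 7.420×10^14 / 2.110×10^16 = 0.0352 → 3.5 %.

≈ 3.5 %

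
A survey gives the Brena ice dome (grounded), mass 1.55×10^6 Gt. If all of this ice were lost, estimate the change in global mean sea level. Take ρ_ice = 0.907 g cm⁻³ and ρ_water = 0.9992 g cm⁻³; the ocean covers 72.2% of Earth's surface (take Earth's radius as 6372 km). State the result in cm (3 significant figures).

Brena: 1.55×10^6 Gt = 1.550×10^18 kg; dividing by ρ_w = 0.9992 g cm⁻³ = 999.2 kg m⁻³ gives 1.551×10^15 m³ of water.
Spread over 3.68×10^14 m² of ocean, Δh = 1.551×10^15 / 3.68×10^14 = 4.21 m = 421 cm.

≈ 421 cm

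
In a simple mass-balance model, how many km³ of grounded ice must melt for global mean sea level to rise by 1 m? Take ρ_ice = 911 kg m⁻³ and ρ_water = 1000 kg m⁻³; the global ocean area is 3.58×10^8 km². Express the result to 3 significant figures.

≈ 3.93×10^5 km³

Required water volume = Δh × A = 1 m × 3.58×10^14 m² = 3.580×10^14 m³ = 3.580×10^5 km³.
Ice volume = water volume × ρ_w/ρ_ice = 3.580×10^5 × 1000/911 = 3.93×10^5 km³.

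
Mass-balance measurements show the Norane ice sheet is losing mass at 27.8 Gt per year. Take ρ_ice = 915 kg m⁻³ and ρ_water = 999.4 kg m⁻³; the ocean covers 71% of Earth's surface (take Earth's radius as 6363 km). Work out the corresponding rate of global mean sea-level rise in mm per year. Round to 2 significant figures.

≈ 0.077 mm/yr

ρ_w = 999.4 kg m⁻³. Annual water volume added = 27.8 Gt / ρ_w = 2.780×10^13 kg / 999.4 kg m⁻³ = 2.782×10^10 m³.
Δh per year = 2.782×10^10 / 3.61×10^14 = 7.70×10^-5 m = 0.077 mm.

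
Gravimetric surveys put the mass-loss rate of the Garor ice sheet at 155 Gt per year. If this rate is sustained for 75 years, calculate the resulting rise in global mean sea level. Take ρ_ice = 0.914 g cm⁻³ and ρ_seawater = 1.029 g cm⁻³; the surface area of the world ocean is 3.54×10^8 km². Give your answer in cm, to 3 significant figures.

≈ 3.19 cm

Total mass lost = 155 Gt/yr × 75 yr = 1.162×10^4 Gt = 1.162×10^16 kg.
ρ_w = 1.029 g cm⁻³ = 1029 kg m⁻³, so water volume = 1.162×10^16 / 1029 = 1.130×10^13 m³.
Δh = 1.130×10^13 / 3.54×10^14 = 0.0319 m = 3.19 cm.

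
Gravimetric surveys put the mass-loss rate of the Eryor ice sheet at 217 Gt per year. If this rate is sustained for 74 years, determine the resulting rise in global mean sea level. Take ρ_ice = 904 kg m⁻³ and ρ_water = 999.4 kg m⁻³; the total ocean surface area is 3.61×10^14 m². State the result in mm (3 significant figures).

≈ 44.5 mm

Total mass lost = 217 Gt/yr × 74 yr = 1.606×10^4 Gt = 1.606×10^16 kg.
ρ_w = 999.4 kg m⁻³, so water volume = 1.606×10^16 / 999.4 = 1.607×10^13 m³.
Δh = 1.607×10^13 / 3.61×10^14 = 0.0445 m = 44.5 mm.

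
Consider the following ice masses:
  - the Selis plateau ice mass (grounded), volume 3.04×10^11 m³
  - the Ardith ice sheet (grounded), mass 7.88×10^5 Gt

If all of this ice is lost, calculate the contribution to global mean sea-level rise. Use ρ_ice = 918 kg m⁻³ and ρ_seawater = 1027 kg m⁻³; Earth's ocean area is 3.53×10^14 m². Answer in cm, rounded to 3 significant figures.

Selis: 3.04×10^11 m³ × (918/1027) = 2.717×10^11 m³ of water.
Ardith: 7.88×10^5 Gt = 7.880×10^17 kg; dividing by ρ_w = 1027 kg m⁻³ gives 7.673×10^14 m³ of water.
Total added water ≈ 7.676×10^14 m³ over 3.53×10^14 m² → Δh = 2.17 m = 217 cm.

≈ 217 cm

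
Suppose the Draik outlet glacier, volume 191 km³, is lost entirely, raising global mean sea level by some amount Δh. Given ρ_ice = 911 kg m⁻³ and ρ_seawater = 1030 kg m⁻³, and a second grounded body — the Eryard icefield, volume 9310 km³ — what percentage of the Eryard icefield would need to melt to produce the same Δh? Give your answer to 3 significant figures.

Equal sea-level rise means equal mass of meltwater, i.e. equal mass of ice lost.
Ice mass of Draik: 1.740×10^14 kg; ice mass of Eryard: 8.481×10^15 kg.
Fraction required = 1.740×10^14 / 8.481×10^15 = 0.0205 → 2.05 %.

≈ 2.05 %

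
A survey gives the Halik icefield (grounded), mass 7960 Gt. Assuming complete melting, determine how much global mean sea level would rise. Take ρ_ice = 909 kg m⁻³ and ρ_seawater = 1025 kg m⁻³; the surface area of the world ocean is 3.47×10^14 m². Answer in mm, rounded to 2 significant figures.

Halik: 7960 Gt = 7.960×10^15 kg; dividing by ρ_w = 1025 kg m⁻³ gives 7.766×10^12 m³ of water.
Spread over 3.47×10^14 m² of ocean, Δh = 7.766×10^12 / 3.47×10^14 = 0.0224 m = 22 mm.

≈ 22 mm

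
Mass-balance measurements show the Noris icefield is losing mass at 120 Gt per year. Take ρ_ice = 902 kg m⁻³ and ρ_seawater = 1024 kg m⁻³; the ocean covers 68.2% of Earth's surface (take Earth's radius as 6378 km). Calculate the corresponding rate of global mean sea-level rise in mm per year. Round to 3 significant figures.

≈ 0.336 mm/yr

ρ_w = 1024 kg m⁻³. Annual water volume added = 120 Gt / ρ_w = 1.200×10^14 kg / 1024 kg m⁻³ = 1.172×10^11 m³.
Δh per year = 1.172×10^11 / 3.49×10^14 = 3.36×10^-4 m = 0.336 mm.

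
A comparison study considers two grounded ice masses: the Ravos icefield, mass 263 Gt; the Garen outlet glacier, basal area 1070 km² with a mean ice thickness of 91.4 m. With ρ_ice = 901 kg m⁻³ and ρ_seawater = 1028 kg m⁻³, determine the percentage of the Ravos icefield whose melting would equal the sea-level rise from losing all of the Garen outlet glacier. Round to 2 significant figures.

Equal sea-level rise means equal mass of meltwater, i.e. equal mass of ice lost.
Ice mass of Garen: 8.812×10^13 kg; ice mass of Ravos: 2.630×10^14 kg.
Fraction required = 8.812×10^13 / 2.630×10^14 = 0.335 → 34 %.

≈ 34 %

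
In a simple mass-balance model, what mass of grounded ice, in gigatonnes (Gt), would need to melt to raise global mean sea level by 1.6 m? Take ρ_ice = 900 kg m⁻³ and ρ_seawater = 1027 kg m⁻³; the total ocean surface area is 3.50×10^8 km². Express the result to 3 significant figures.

Required water volume = Δh × A = 1.6 m × 3.50×10^14 m² = 5.600×10^14 m³.
ρ_w = 1027 kg m⁻³, so the mass of water = 5.600×10^14 m³ × 1027 kg m⁻³ = 5.751×10^17 kg = 5.75×10^5 Gt (and the same mass of ice, by conservation).

≈ 5.75×10^5 Gt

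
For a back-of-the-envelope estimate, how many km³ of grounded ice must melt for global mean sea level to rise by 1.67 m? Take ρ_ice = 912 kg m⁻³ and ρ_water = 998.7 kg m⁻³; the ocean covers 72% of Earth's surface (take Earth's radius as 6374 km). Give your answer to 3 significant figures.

Required water volume = Δh × A = 1.67 m × 3.68×10^14 m² = 6.139×10^14 m³ = 6.139×10^5 km³.
Ice volume = water volume × ρ_w/ρ_ice = 6.139×10^5 × 998.7/912 = 6.72×10^5 km³.

≈ 6.72×10^5 km³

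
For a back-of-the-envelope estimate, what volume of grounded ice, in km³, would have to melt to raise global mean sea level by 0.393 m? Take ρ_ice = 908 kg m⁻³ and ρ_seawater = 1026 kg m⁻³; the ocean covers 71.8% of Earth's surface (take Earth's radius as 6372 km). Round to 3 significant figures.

Required water volume = Δh × A = 0.393 m × 3.66×10^14 m² = 1.440×10^14 m³ = 1.440×10^5 km³.
Ice volume = water volume × ρ_w/ρ_ice = 1.440×10^5 × 1026/908 = 1.63×10^5 km³.

≈ 1.63×10^5 km³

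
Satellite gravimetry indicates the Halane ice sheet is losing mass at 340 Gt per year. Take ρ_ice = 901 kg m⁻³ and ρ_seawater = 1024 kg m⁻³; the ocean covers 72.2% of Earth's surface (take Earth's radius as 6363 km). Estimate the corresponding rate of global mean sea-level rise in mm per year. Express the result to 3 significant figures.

≈ 0.904 mm/yr

ρ_w = 1024 kg m⁻³. Annual water volume added = 340 Gt / ρ_w = 3.400×10^14 kg / 1024 kg m⁻³ = 3.320×10^11 m³.
Δh per year = 3.320×10^11 / 3.67×10^14 = 9.04×10^-4 m = 0.904 mm.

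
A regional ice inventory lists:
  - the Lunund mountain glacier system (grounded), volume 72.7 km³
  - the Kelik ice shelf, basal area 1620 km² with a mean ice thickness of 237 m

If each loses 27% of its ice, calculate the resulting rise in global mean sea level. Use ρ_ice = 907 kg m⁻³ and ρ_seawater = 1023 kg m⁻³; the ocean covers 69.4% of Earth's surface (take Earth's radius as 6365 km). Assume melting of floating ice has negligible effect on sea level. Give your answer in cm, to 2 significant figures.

Lunund: 0.27 × 72.7 km³ × (907/1023) = 17.40 km³ of water.
The Kelik ice shelf is floating and already displaces its own weight of water, so its melt adds essentially nothing to sea level.
Total added water ≈ 1.740×10^10 m³ over 3.53×10^14 m² → Δh = 4.93×10^-5 m = 4.9×10^-3 cm.

≈ 4.9×10^-3 cm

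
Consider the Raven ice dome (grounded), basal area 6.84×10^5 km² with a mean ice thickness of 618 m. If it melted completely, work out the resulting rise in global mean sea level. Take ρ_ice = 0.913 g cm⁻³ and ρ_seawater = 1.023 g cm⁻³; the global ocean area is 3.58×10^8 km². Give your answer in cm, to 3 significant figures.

≈ 105 cm

Raven: ice volume = 6.84×10^5 km² × 618 m = 4.227×10^5 km³; 4.227×10^5 × (913/1023) = 3.773×10^5 km³ of water.
Spread over 3.58×10^14 m² of ocean, Δh = 3.773×10^14 / 3.58×10^14 = 1.05 m = 105 cm.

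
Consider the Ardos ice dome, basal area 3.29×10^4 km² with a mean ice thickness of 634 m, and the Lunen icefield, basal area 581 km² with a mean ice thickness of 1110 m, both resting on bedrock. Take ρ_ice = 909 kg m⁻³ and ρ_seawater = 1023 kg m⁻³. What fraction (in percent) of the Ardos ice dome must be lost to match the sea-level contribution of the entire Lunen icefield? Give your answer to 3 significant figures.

≈ 3.09 %

Equal sea-level rise means equal mass of meltwater, i.e. equal mass of ice lost.
Ice mass of Lunen: 5.862×10^14 kg; ice mass of Ardos: 1.896×10^16 kg.
Fraction required = 5.862×10^14 / 1.896×10^16 = 0.0309 → 3.09 %.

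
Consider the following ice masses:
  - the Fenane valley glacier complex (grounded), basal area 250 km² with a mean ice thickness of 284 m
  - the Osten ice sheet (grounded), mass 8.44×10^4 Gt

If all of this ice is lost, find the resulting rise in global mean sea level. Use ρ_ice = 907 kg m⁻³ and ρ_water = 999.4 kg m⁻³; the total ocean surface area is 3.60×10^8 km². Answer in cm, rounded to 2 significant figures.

Fenane: ice volume = 250 km² × 284 m = 71.00 km³; 71.00 × (907/999.4) = 64.44 km³ of water.
Osten: 8.44×10^4 Gt = 8.440×10^16 kg; dividing by ρ_w = 999.4 kg m⁻³ gives 8.445×10^13 m³ of water.
Total added water ≈ 8.452×10^13 m³ over 3.60×10^14 m² → Δh = 0.235 m = 23 cm.

≈ 23 cm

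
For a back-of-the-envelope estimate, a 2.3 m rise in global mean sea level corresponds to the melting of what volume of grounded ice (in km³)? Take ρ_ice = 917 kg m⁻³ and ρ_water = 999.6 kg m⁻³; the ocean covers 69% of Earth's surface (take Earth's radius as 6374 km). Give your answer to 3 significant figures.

≈ 8.83×10^5 km³

Required water volume = Δh × A = 2.3 m × 3.52×10^14 m² = 8.102×10^14 m³ = 8.102×10^5 km³.
Ice volume = water volume × ρ_w/ρ_ice = 8.102×10^5 × 999.6/917 = 8.83×10^5 km³.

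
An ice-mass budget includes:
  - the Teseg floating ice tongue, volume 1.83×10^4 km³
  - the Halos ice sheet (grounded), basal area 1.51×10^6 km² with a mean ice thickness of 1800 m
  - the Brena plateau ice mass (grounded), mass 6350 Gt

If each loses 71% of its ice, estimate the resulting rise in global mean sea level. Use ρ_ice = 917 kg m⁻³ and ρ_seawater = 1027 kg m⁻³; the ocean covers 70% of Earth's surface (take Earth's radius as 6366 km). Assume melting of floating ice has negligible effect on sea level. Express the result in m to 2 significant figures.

≈ 4.8 m

The Teseg floating ice tongue is floating and already displaces its own weight of water, so its melt adds essentially nothing to sea level.
Halos: ice volume = 1.51×10^6 km² × 1800 m = 2.718×10^6 km³; 0.71 × 2.718×10^6 × (917/1027) = 1.723×10^6 km³ of water.
Brena: 0.71 × 6350 Gt = 4.508×10^15 kg; dividing by ρ_w = 1027 kg m⁻³ gives 4.390×10^12 m³ of water.
Total added water ≈ 1.727×10^15 m³ over 3.56×10^14 m² → Δh = 4.85 m.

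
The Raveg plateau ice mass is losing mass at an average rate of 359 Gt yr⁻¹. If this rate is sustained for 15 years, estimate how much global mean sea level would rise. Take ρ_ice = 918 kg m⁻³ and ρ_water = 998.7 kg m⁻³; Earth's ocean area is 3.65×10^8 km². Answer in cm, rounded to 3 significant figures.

≈ 1.48 cm

Total mass lost = 359 Gt/yr × 15 yr = 5385 Gt = 5.385×10^15 kg.
ρ_w = 998.7 kg m⁻³, so water volume = 5.385×10^15 / 998.7 = 5.392×10^12 m³.
Δh = 5.392×10^12 / 3.65×10^14 = 0.0148 m = 1.48 cm.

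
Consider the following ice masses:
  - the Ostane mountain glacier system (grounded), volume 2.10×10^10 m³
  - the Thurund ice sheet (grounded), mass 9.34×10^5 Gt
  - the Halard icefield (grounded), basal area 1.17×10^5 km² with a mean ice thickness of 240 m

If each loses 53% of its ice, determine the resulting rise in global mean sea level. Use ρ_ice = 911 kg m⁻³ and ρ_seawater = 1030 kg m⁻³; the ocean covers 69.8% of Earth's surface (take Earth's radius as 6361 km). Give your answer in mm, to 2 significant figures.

Ostane: 0.53 × 2.10×10^10 m³ × (911/1030) = 9.844×10^9 m³ of water.
Thurund: 0.53 × 9.34×10^5 Gt = 4.950×10^17 kg; dividing by ρ_w = 1030 kg m⁻³ gives 4.806×10^14 m³ of water.
Halard: ice volume = 1.17×10^5 km² × 240 m = 2.808×10^4 km³; 0.53 × 2.808×10^4 × (911/1030) = 1.316×10^4 km³ of water.
Total added water ≈ 4.938×10^14 m³ over 3.55×10^14 m² → Δh = 1.39 m = 1400 mm.

≈ 1400 mm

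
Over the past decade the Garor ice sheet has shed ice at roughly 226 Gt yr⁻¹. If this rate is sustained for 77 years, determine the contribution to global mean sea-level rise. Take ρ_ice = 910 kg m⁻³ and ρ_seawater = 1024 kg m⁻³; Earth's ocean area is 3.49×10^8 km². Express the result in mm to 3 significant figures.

Total mass lost = 226 Gt/yr × 77 yr = 1.740×10^4 Gt = 1.740×10^16 kg.
ρ_w = 1024 kg m⁻³, so water volume = 1.740×10^16 / 1024 = 1.699×10^13 m³.
Δh = 1.699×10^13 / 3.49×10^14 = 0.0487 m = 48.7 mm.

≈ 48.7 mm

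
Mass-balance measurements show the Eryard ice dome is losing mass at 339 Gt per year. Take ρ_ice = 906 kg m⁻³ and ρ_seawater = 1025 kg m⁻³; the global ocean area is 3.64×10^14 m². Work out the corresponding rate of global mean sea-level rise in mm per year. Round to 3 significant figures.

ρ_w = 1025 kg m⁻³. Annual water volume added = 339 Gt / ρ_w = 3.390×10^14 kg / 1025 kg m⁻³ = 3.307×10^11 m³.
Δh per year = 3.307×10^11 / 3.64×10^14 = 9.09×10^-4 m = 0.909 mm.

≈ 0.909 mm/yr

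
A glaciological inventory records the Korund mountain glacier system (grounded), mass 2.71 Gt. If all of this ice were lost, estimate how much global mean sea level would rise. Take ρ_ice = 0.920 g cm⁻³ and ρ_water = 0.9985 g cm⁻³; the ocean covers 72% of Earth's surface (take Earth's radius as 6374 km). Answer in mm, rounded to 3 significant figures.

Korund: 2.71 Gt = 2.710×10^12 kg; dividing by ρ_w = 0.9985 g cm⁻³ = 998.5 kg m⁻³ gives 2.714×10^9 m³ of water.
Spread over 3.68×10^14 m² of ocean, Δh = 2.714×10^9 / 3.68×10^14 = 7.38×10^-6 m = 7.38×10^-3 mm.

≈ 7.38×10^-3 mm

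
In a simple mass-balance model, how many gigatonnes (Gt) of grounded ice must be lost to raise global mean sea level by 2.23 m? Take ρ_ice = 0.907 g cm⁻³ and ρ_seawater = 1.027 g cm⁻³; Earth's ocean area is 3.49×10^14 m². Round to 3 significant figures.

≈ 7.99×10^5 Gt

Required water volume = Δh × A = 2.23 m × 3.49×10^14 m² = 7.783×10^14 m³.
ρ_w = 1.027 g cm⁻³ = 1027 kg m⁻³, so the mass of water = 7.783×10^14 m³ × 1027 kg m⁻³ = 7.993×10^17 kg = 7.99×10^5 Gt (and the same mass of ice, by conservation).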